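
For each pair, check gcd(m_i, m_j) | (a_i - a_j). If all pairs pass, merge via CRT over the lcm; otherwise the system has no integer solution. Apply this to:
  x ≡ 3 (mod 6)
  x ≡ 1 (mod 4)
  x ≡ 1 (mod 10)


Moduli 6, 4, 10 are not pairwise coprime, so CRT works modulo lcm(m_i) when all pairwise compatibility conditions hold.
Pairwise compatibility: gcd(m_i, m_j) must divide a_i - a_j for every pair.
Merge one congruence at a time:
  Start: x ≡ 3 (mod 6).
  Combine with x ≡ 1 (mod 4): gcd(6, 4) = 2; 1 - 3 = -2, which IS divisible by 2, so compatible.
    Write x = 3 + 6·t and substitute into x ≡ 1 (mod 4): 6·t ≡ 1 − 3 = -2 (mod 4).
    Divide the congruence (and modulus) by g = 2: 3·t ≡ -1 (mod 2).
    Reduce coefficients mod 2: 1·t ≡ 1 (mod 2).
    So t ≡ 1 (mod 2).
    Then x = 3 + 6·1 = 9, valid modulo lcm(6, 4) = 12: x ≡ 9 (mod 12).
  Combine with x ≡ 1 (mod 10): gcd(12, 10) = 2; 1 - 9 = -8, which IS divisible by 2, so compatible.
    Write x = 9 + 12·t and substitute into x ≡ 1 (mod 10): 12·t ≡ 1 − 9 = -8 (mod 10).
    Divide the congruence (and modulus) by g = 2: 6·t ≡ -4 (mod 5).
    Reduce coefficients mod 5: 1·t ≡ 1 (mod 5).
    So t ≡ 1 (mod 5).
    Then x = 9 + 12·1 = 21, valid modulo lcm(12, 10) = 60: x ≡ 21 (mod 60).
Verify: 21 mod 6 = 3, 21 mod 4 = 1, 21 mod 10 = 1.

x ≡ 21 (mod 60).


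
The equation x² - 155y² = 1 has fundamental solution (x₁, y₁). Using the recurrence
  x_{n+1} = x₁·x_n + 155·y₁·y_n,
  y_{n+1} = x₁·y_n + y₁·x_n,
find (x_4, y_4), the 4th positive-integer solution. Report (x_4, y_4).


Step 1: Find the fundamental solution (x₁, y₁) of x² - 155y² = 1.
  Expand √155 as a continued fraction. a₀ = ⌊√155⌋ = 12; iterate m_{k+1} = d_k·a_k − m_k, d_{k+1} = (155 − m_{k+1}²)/d_k, a_{k+1} = ⌊(a₀ + m_{k+1})/d_{k+1}⌋ (starting m₀ = 0, d₀ = 1), with convergents p_k = a_k·p_{k-1} + p_{k-2}, q_k = a_k·q_{k-1} + q_{k-2} (p₋₁ = 1, q₋₁ = 0):
  k = 0: a₀ = 12; p₀/q₀ = 12/1; p₀² − 155·q₀² = 144 − 155 = -11.
  k = 1: m = 12, d = 11, a = ⌊(12 + 12)/11⌋ = 2; p/q = (2·12 + 1)/(2·1 + 0) = 25/2; p² − 155·q² = 625 − 620 = 5.
  k = 2: m = 10, d = 5, a = ⌊(12 + 10)/5⌋ = 4; p/q = (4·25 + 12)/(4·2 + 1) = 112/9; p² − 155·q² = 12544 − 12555 = -11.
  k = 3: m = 10, d = 11, a = ⌊(12 + 10)/11⌋ = 2; p/q = (2·112 + 25)/(2·9 + 2) = 249/20; p² − 155·q² = 62001 − 62000 = 1.
  The first convergent with p² − 155·q² = 1 gives the fundamental solution (x₁, y₁) = (249, 20).
Step 2: Apply the recurrence (x_{n+1}, y_{n+1}) = (x₁x_n + 155y₁y_n, x₁y_n + y₁x_n) repeatedly.
  From (x_1, y_1) = (249, 20): x_2 = 249·249 + 155·20·20 = 124001; y_2 = 249·20 + 20·249 = 9960.
  From (x_2, y_2) = (124001, 9960): x_3 = 249·124001 + 155·20·9960 = 61752249; y_3 = 249·9960 + 20·124001 = 4960060.
  From (x_3, y_3) = (61752249, 4960060): x_4 = 249·61752249 + 155·20·4960060 = 30752496001; y_4 = 249·4960060 + 20·61752249 = 2470099920.
Step 3: Verify x_4² - 155·y_4² = 945716010291520992001 - 945716010291520992000 = 1 (should be 1). ✓

(x_1, y_1) = (249, 20); (x_4, y_4) = (30752496001, 2470099920).


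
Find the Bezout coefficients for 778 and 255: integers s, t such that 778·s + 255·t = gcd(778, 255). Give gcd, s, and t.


Euclidean algorithm on (778, 255) — divide until remainder is 0:
  778 = 3 · 255 + 13
  255 = 19 · 13 + 8
  13 = 1 · 8 + 5
  8 = 1 · 5 + 3
  5 = 1 · 3 + 2
  3 = 1 · 2 + 1
  2 = 2 · 1 + 0
gcd(778, 255) = 1.
Track Bezout coefficients alongside the remainders: start with r₀ = 778 = a·1 + b·0 (s = 1, t = 0) and r₁ = 255 = a·0 + b·1 (s = 0, t = 1); each new remainder r_{k+1} = r_{k-1} − q_k·r_k inherits s_{k+1} = s_{k-1} − q_k·s_k, t_{k+1} = t_{k-1} − q_k·t_k, so r_k = a·s_k + b·t_k at every step:
  q = 3: r = 13, s = 1 − 3·0 = 1, t = 0 − 3·1 = -3  (check: 778·1 + 255·(-3) = 13)
  q = 19: r = 8, s = 0 − 19·1 = -19, t = 1 − 19·(-3) = 58  (check: 778·(-19) + 255·58 = 8)
  q = 1: r = 5, s = 1 − 1·(-19) = 20, t = -3 − 1·58 = -61  (check: 778·20 + 255·(-61) = 5)
  q = 1: r = 3, s = -19 − 1·20 = -39, t = 58 − 1·(-61) = 119  (check: 778·(-39) + 255·119 = 3)
  q = 1: r = 2, s = 20 − 1·(-39) = 59, t = -61 − 1·119 = -180  (check: 778·59 + 255·(-180) = 2)
  q = 1: r = 1, s = -39 − 1·59 = -98, t = 119 − 1·(-180) = 299  (check: 778·(-98) + 255·299 = 1)
The row with r = 1 (the gcd) gives the Bezout coefficients s = -98, t = 299.
Result: 778 · (-98) + 255 · (299) = 1.

gcd(778, 255) = 1; s = -98, t = 299 (check: 778·(-98) + 255·299 = 1).


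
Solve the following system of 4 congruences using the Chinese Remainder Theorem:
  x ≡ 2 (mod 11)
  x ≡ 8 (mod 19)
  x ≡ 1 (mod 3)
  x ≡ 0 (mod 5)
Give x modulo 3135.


Product of moduli M = 11 · 19 · 3 · 5 = 3135.
Merge one congruence at a time:
  Start: x ≡ 2 (mod 11).
  Combine with x ≡ 8 (mod 19); new modulus lcm = 209.
    Write x = 2 + 11·t and substitute into x ≡ 8 (mod 19): 11·t ≡ 8 − 2 = 6 (mod 19).
    The inverse of 11 mod 19 is 7 (since 11·7 = 77 = 4·19 + 1), so t ≡ 7·6 = 42 ≡ 4 (mod 19).
    Then x = 2 + 11·4 = 46, valid modulo lcm(11, 19) = 209: x ≡ 46 (mod 209).
  Combine with x ≡ 1 (mod 3); new modulus lcm = 627.
    Write x = 46 + 209·t and substitute into x ≡ 1 (mod 3): 209·t ≡ 1 − 46 = -45 (mod 3).
    Reduce coefficients mod 3: 2·t ≡ 0 (mod 3).
    The inverse of 2 mod 3 is 2 (since 2·2 = 4 = 1·3 + 1), so t ≡ 2·0 = 0 ≡ 0 (mod 3).
    Then x = 46 + 209·0 = 46, valid modulo lcm(209, 3) = 627: x ≡ 46 (mod 627).
  Combine with x ≡ 0 (mod 5); new modulus lcm = 3135.
    Write x = 46 + 627·t and substitute into x ≡ 0 (mod 5): 627·t ≡ 0 − 46 = -46 (mod 5).
    Reduce coefficients mod 5: 2·t ≡ 4 (mod 5).
    The inverse of 2 mod 5 is 3 (since 2·3 = 6 = 1·5 + 1), so t ≡ 3·4 = 12 ≡ 2 (mod 5).
    Then x = 46 + 627·2 = 1300, valid modulo lcm(627, 5) = 3135: x ≡ 1300 (mod 3135).
Verify against each original: 1300 mod 11 = 2, 1300 mod 19 = 8, 1300 mod 3 = 1, 1300 mod 5 = 0.

x ≡ 1300 (mod 3135).


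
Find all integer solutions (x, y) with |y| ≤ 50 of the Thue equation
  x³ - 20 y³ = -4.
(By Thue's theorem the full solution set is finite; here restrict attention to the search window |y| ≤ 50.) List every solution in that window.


The equation is x³ - 20y³ = -4. For fixed y, x³ = 20·y³ − 4, so a solution requires the RHS to be a perfect cube.
Strategy: iterate y from -50 to 50, compute RHS = 20·y³ − 4, and check whether it is a (positive or negative) perfect cube.
Check small values of y:
  y = 0: RHS = -4 is not a perfect cube.
  y = 1: RHS = 16 is not a perfect cube.
  y = -1: RHS = -24 is not a perfect cube.
  y = 2: RHS = 156 is not a perfect cube.
  y = -2: RHS = -164 is not a perfect cube.
  y = 3: RHS = 536 is not a perfect cube.
  y = -3: RHS = -544 is not a perfect cube.
Continuing the search up to |y| = 50 finds no solutions either.
No (x, y) in the scanned range satisfies the equation.

No integer solutions with |y| ≤ 50.


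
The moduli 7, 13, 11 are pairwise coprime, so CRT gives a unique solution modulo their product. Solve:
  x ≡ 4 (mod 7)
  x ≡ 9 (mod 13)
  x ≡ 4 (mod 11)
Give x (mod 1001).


Moduli 7, 13, 11 are pairwise coprime; by CRT there is a unique solution modulo M = 7 · 13 · 11 = 1001.
Solve pairwise, accumulating the modulus:
  Start with x ≡ 4 (mod 7).
  Combine with x ≡ 9 (mod 13): since gcd(7, 13) = 1, we get a unique residue mod 91.
    Write x = 4 + 7·t and substitute into x ≡ 9 (mod 13): 7·t ≡ 9 − 4 = 5 (mod 13).
    The inverse of 7 mod 13 is 2 (since 7·2 = 14 = 1·13 + 1), so t ≡ 2·5 = 10 ≡ 10 (mod 13).
    Then x = 4 + 7·10 = 74, valid modulo lcm(7, 13) = 91: x ≡ 74 (mod 91).
  Combine with x ≡ 4 (mod 11): since gcd(91, 11) = 1, we get a unique residue mod 1001.
    Write x = 74 + 91·t and substitute into x ≡ 4 (mod 11): 91·t ≡ 4 − 74 = -70 (mod 11).
    Reduce coefficients mod 11: 3·t ≡ 7 (mod 11).
    The inverse of 3 mod 11 is 4 (since 3·4 = 12 = 1·11 + 1), so t ≡ 4·7 = 28 ≡ 6 (mod 11).
    Then x = 74 + 91·6 = 620, valid modulo lcm(91, 11) = 1001: x ≡ 620 (mod 1001).
Verify: 620 mod 7 = 4 ✓, 620 mod 13 = 9 ✓, 620 mod 11 = 4 ✓.

x ≡ 620 (mod 1001).


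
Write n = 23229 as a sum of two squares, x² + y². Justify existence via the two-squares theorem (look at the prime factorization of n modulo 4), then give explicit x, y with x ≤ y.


Step 1: Factor n = 23229 = 3^2 · 29 · 89.
Step 2: Check the mod-4 condition on each prime factor: 3 ≡ 3 (mod 4), exponent 2 (must be even); 29 ≡ 1 (mod 4), exponent 1; 89 ≡ 1 (mod 4), exponent 1.
All primes ≡ 3 (mod 4) appear to even exponent (or don't appear), so by the two-squares theorem n IS expressible as a sum of two squares.
Step 3: Build a representation. Group n = k² · m with k = 3 and m = 29 · 89 = 2581 (a product of primes ≡ 1 (mod 4)); a representation of m scales to one of n via (k·x)² + (k·y)² = k²(x² + y²). Each prime p ≡ 1 (mod 4) is itself a sum of two squares; find a² by testing p − a² for a perfect square:
  29: 29 − 1² = 28, 29 − 2² = 25 = 5² ⇒ 29 = 2² + 5².
  89: 89 − 1² = 88, 89 − 2² = 85, 89 − 3² = 80, 89 − 4² = 73, 89 − 5² = 64 = 8² ⇒ 89 = 5² + 8².
  Combine using the Brahmagupta–Fibonacci identity (a² + b²)(c² + d²) = (ac − bd)² + (ad + bc)² = (ac + bd)² + (ad − bc)²:
  29 · 89 = 2581: from (2² + 5²)(5² + 8²), take (2·5 − 5·8, 2·8 + 5·5) = (10 − 40, 16 + 25) = (-30, 41); dropping signs (only squares matter) gives (30, 41); check 30² + 41² = 900 + 1681 = 2581 ✓.
  Scale by k = 3: (3·30, 3·41) = (90, 123).
Step 4: Order so x ≤ y and verify: 90² + 123² = 8100 + 15129 = 23229 = n. ✓

n = 23229 = 90² + 123² (one valid representation with x ≤ y).


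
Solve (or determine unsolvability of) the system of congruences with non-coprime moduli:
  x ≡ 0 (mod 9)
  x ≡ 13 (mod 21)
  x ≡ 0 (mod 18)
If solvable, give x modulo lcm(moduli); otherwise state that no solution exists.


Moduli 9, 21, 18 are not pairwise coprime, so CRT works modulo lcm(m_i) when all pairwise compatibility conditions hold.
Pairwise compatibility: gcd(m_i, m_j) must divide a_i - a_j for every pair.
Merge one congruence at a time:
  Start: x ≡ 0 (mod 9).
  Combine with x ≡ 13 (mod 21): gcd(9, 21) = 3, and 13 - 0 = 13 is NOT divisible by 3.
    ⇒ system is inconsistent (no integer solution).

No solution (the system is inconsistent).


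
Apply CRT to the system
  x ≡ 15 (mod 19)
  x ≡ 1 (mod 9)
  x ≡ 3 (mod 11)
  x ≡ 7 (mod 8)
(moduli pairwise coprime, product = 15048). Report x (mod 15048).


Product of moduli M = 19 · 9 · 11 · 8 = 15048.
Merge one congruence at a time:
  Start: x ≡ 15 (mod 19).
  Combine with x ≡ 1 (mod 9); new modulus lcm = 171.
    Write x = 15 + 19·t and substitute into x ≡ 1 (mod 9): 19·t ≡ 1 − 15 = -14 (mod 9).
    Reduce coefficients mod 9: 1·t ≡ 4 (mod 9).
    So t ≡ 4 (mod 9).
    Then x = 15 + 19·4 = 91, valid modulo lcm(19, 9) = 171: x ≡ 91 (mod 171).
  Combine with x ≡ 3 (mod 11); new modulus lcm = 1881.
    Write x = 91 + 171·t and substitute into x ≡ 3 (mod 11): 171·t ≡ 3 − 91 = -88 (mod 11).
    Reduce coefficients mod 11: 6·t ≡ 0 (mod 11).
    The inverse of 6 mod 11 is 2 (since 6·2 = 12 = 1·11 + 1), so t ≡ 2·0 = 0 ≡ 0 (mod 11).
    Then x = 91 + 171·0 = 91, valid modulo lcm(171, 11) = 1881: x ≡ 91 (mod 1881).
  Combine with x ≡ 7 (mod 8); new modulus lcm = 15048.
    Write x = 91 + 1881·t and substitute into x ≡ 7 (mod 8): 1881·t ≡ 7 − 91 = -84 (mod 8).
    Reduce coefficients mod 8: 1·t ≡ 4 (mod 8).
    So t ≡ 4 (mod 8).
    Then x = 91 + 1881·4 = 7615, valid modulo lcm(1881, 8) = 15048: x ≡ 7615 (mod 15048).
Verify against each original: 7615 mod 19 = 15, 7615 mod 9 = 1, 7615 mod 11 = 3, 7615 mod 8 = 7.

x ≡ 7615 (mod 15048).


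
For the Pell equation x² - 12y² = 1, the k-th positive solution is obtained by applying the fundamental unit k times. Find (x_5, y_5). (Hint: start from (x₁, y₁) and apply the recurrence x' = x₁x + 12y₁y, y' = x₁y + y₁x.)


Step 1: Find the fundamental solution (x₁, y₁) of x² - 12y² = 1.
  Expand √12 as a continued fraction. a₀ = ⌊√12⌋ = 3; iterate m_{k+1} = d_k·a_k − m_k, d_{k+1} = (12 − m_{k+1}²)/d_k, a_{k+1} = ⌊(a₀ + m_{k+1})/d_{k+1}⌋ (starting m₀ = 0, d₀ = 1), with convergents p_k = a_k·p_{k-1} + p_{k-2}, q_k = a_k·q_{k-1} + q_{k-2} (p₋₁ = 1, q₋₁ = 0):
  k = 0: a₀ = 3; p₀/q₀ = 3/1; p₀² − 12·q₀² = 9 − 12 = -3.
  k = 1: m = 3, d = 3, a = ⌊(3 + 3)/3⌋ = 2; p/q = (2·3 + 1)/(2·1 + 0) = 7/2; p² − 12·q² = 49 − 48 = 1.
  The first convergent with p² − 12·q² = 1 gives the fundamental solution (x₁, y₁) = (7, 2).
Step 2: Apply the recurrence (x_{n+1}, y_{n+1}) = (x₁x_n + 12y₁y_n, x₁y_n + y₁x_n) repeatedly.
  From (x_1, y_1) = (7, 2): x_2 = 7·7 + 12·2·2 = 97; y_2 = 7·2 + 2·7 = 28.
  From (x_2, y_2) = (97, 28): x_3 = 7·97 + 12·2·28 = 1351; y_3 = 7·28 + 2·97 = 390.
  From (x_3, y_3) = (1351, 390): x_4 = 7·1351 + 12·2·390 = 18817; y_4 = 7·390 + 2·1351 = 5432.
  From (x_4, y_4) = (18817, 5432): x_5 = 7·18817 + 12·2·5432 = 262087; y_5 = 7·5432 + 2·18817 = 75658.
Step 3: Verify x_5² - 12·y_5² = 68689595569 - 68689595568 = 1 (should be 1). ✓

(x_1, y_1) = (7, 2); (x_5, y_5) = (262087, 75658).


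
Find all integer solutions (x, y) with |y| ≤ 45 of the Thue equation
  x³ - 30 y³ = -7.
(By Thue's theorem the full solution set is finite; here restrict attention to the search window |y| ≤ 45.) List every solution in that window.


The equation is x³ - 30y³ = -7. For fixed y, x³ = 30·y³ − 7, so a solution requires the RHS to be a perfect cube.
Strategy: iterate y from -45 to 45, compute RHS = 30·y³ − 7, and check whether it is a (positive or negative) perfect cube.
Check small values of y:
  y = 0: RHS = -7 is not a perfect cube.
  y = 1: RHS = 23 is not a perfect cube.
  y = -1: RHS = -37 is not a perfect cube.
  y = 2: RHS = 233 is not a perfect cube.
  y = -2: RHS = -247 is not a perfect cube.
  y = 3: RHS = 803 is not a perfect cube.
  y = -3: RHS = -817 is not a perfect cube.
Continuing the search up to |y| = 45 finds no solutions either.
No (x, y) in the scanned range satisfies the equation.

No integer solutions with |y| ≤ 45.


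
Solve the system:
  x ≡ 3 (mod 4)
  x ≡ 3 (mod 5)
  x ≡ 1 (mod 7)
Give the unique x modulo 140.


Moduli 4, 5, 7 are pairwise coprime; by CRT there is a unique solution modulo M = 4 · 5 · 7 = 140.
Solve pairwise, accumulating the modulus:
  Start with x ≡ 3 (mod 4).
  Combine with x ≡ 3 (mod 5): since gcd(4, 5) = 1, we get a unique residue mod 20.
    Write x = 3 + 4·t and substitute into x ≡ 3 (mod 5): 4·t ≡ 3 − 3 = 0 (mod 5).
    The inverse of 4 mod 5 is 4 (since 4·4 = 16 = 3·5 + 1), so t ≡ 4·0 = 0 ≡ 0 (mod 5).
    Then x = 3 + 4·0 = 3, valid modulo lcm(4, 5) = 20: x ≡ 3 (mod 20).
  Combine with x ≡ 1 (mod 7): since gcd(20, 7) = 1, we get a unique residue mod 140.
    Write x = 3 + 20·t and substitute into x ≡ 1 (mod 7): 20·t ≡ 1 − 3 = -2 (mod 7).
    Reduce coefficients mod 7: 6·t ≡ 5 (mod 7).
    The inverse of 6 mod 7 is 6 (since 6·6 = 36 = 5·7 + 1), so t ≡ 6·5 = 30 ≡ 2 (mod 7).
    Then x = 3 + 20·2 = 43, valid modulo lcm(20, 7) = 140: x ≡ 43 (mod 140).
Verify: 43 mod 4 = 3 ✓, 43 mod 5 = 3 ✓, 43 mod 7 = 1 ✓.

x ≡ 43 (mod 140).


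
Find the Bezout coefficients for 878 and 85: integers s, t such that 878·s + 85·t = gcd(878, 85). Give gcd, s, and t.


Euclidean algorithm on (878, 85) — divide until remainder is 0:
  878 = 10 · 85 + 28
  85 = 3 · 28 + 1
  28 = 28 · 1 + 0
gcd(878, 85) = 1.
Track Bezout coefficients alongside the remainders: start with r₀ = 878 = a·1 + b·0 (s = 1, t = 0) and r₁ = 85 = a·0 + b·1 (s = 0, t = 1); each new remainder r_{k+1} = r_{k-1} − q_k·r_k inherits s_{k+1} = s_{k-1} − q_k·s_k, t_{k+1} = t_{k-1} − q_k·t_k, so r_k = a·s_k + b·t_k at every step:
  q = 10: r = 28, s = 1 − 10·0 = 1, t = 0 − 10·1 = -10  (check: 878·1 + 85·(-10) = 28)
  q = 3: r = 1, s = 0 − 3·1 = -3, t = 1 − 3·(-10) = 31  (check: 878·(-3) + 85·31 = 1)
The row with r = 1 (the gcd) gives the Bezout coefficients s = -3, t = 31.
Result: 878 · (-3) + 85 · (31) = 1.

gcd(878, 85) = 1; s = -3, t = 31 (check: 878·(-3) + 85·31 = 1).


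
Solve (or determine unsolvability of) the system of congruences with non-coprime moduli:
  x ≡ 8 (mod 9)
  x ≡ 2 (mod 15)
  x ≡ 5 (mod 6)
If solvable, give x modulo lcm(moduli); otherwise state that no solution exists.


Moduli 9, 15, 6 are not pairwise coprime, so CRT works modulo lcm(m_i) when all pairwise compatibility conditions hold.
Pairwise compatibility: gcd(m_i, m_j) must divide a_i - a_j for every pair.
Merge one congruence at a time:
  Start: x ≡ 8 (mod 9).
  Combine with x ≡ 2 (mod 15): gcd(9, 15) = 3; 2 - 8 = -6, which IS divisible by 3, so compatible.
    Write x = 8 + 9·t and substitute into x ≡ 2 (mod 15): 9·t ≡ 2 − 8 = -6 (mod 15).
    Divide the congruence (and modulus) by g = 3: 3·t ≡ -2 (mod 5).
    Reduce coefficients mod 5: 3·t ≡ 3 (mod 5).
    The inverse of 3 mod 5 is 2 (since 3·2 = 6 = 1·5 + 1), so t ≡ 2·3 = 6 ≡ 1 (mod 5).
    Then x = 8 + 9·1 = 17, valid modulo lcm(9, 15) = 45: x ≡ 17 (mod 45).
  Combine with x ≡ 5 (mod 6): gcd(45, 6) = 3; 5 - 17 = -12, which IS divisible by 3, so compatible.
    Write x = 17 + 45·t and substitute into x ≡ 5 (mod 6): 45·t ≡ 5 − 17 = -12 (mod 6).
    Divide the congruence (and modulus) by g = 3: 15·t ≡ -4 (mod 2).
    Reduce coefficients mod 2: 1·t ≡ 0 (mod 2).
    So t ≡ 0 (mod 2).
    Then x = 17 + 45·0 = 17, valid modulo lcm(45, 6) = 90: x ≡ 17 (mod 90).
Verify: 17 mod 9 = 8, 17 mod 15 = 2, 17 mod 6 = 5.

x ≡ 17 (mod 90).


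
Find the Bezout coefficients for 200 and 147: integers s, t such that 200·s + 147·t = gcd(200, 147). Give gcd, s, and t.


Euclidean algorithm on (200, 147) — divide until remainder is 0:
  200 = 1 · 147 + 53
  147 = 2 · 53 + 41
  53 = 1 · 41 + 12
  41 = 3 · 12 + 5
  12 = 2 · 5 + 2
  5 = 2 · 2 + 1
  2 = 2 · 1 + 0
gcd(200, 147) = 1.
Track Bezout coefficients alongside the remainders: start with r₀ = 200 = a·1 + b·0 (s = 1, t = 0) and r₁ = 147 = a·0 + b·1 (s = 0, t = 1); each new remainder r_{k+1} = r_{k-1} − q_k·r_k inherits s_{k+1} = s_{k-1} − q_k·s_k, t_{k+1} = t_{k-1} − q_k·t_k, so r_k = a·s_k + b·t_k at every step:
  q = 1: r = 53, s = 1 − 1·0 = 1, t = 0 − 1·1 = -1  (check: 200·1 + 147·(-1) = 53)
  q = 2: r = 41, s = 0 − 2·1 = -2, t = 1 − 2·(-1) = 3  (check: 200·(-2) + 147·3 = 41)
  q = 1: r = 12, s = 1 − 1·(-2) = 3, t = -1 − 1·3 = -4  (check: 200·3 + 147·(-4) = 12)
  q = 3: r = 5, s = -2 − 3·3 = -11, t = 3 − 3·(-4) = 15  (check: 200·(-11) + 147·15 = 5)
  q = 2: r = 2, s = 3 − 2·(-11) = 25, t = -4 − 2·15 = -34  (check: 200·25 + 147·(-34) = 2)
  q = 2: r = 1, s = -11 − 2·25 = -61, t = 15 − 2·(-34) = 83  (check: 200·(-61) + 147·83 = 1)
The row with r = 1 (the gcd) gives the Bezout coefficients s = -61, t = 83.
Result: 200 · (-61) + 147 · (83) = 1.

gcd(200, 147) = 1; s = -61, t = 83 (check: 200·(-61) + 147·83 = 1).


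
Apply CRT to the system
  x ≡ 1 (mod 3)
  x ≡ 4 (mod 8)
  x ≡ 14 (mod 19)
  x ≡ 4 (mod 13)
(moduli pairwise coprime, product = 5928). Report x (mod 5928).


Product of moduli M = 3 · 8 · 19 · 13 = 5928.
Merge one congruence at a time:
  Start: x ≡ 1 (mod 3).
  Combine with x ≡ 4 (mod 8); new modulus lcm = 24.
    Write x = 1 + 3·t and substitute into x ≡ 4 (mod 8): 3·t ≡ 4 − 1 = 3 (mod 8).
    The inverse of 3 mod 8 is 3 (since 3·3 = 9 = 1·8 + 1), so t ≡ 3·3 = 9 ≡ 1 (mod 8).
    Then x = 1 + 3·1 = 4, valid modulo lcm(3, 8) = 24: x ≡ 4 (mod 24).
  Combine with x ≡ 14 (mod 19); new modulus lcm = 456.
    Write x = 4 + 24·t and substitute into x ≡ 14 (mod 19): 24·t ≡ 14 − 4 = 10 (mod 19).
    Reduce coefficients mod 19: 5·t ≡ 10 (mod 19).
    The inverse of 5 mod 19 is 4 (since 5·4 = 20 = 1·19 + 1), so t ≡ 4·10 = 40 ≡ 2 (mod 19).
    Then x = 4 + 24·2 = 52, valid modulo lcm(24, 19) = 456: x ≡ 52 (mod 456).
  Combine with x ≡ 4 (mod 13); new modulus lcm = 5928.
    Write x = 52 + 456·t and substitute into x ≡ 4 (mod 13): 456·t ≡ 4 − 52 = -48 (mod 13).
    Reduce coefficients mod 13: 1·t ≡ 4 (mod 13).
    So t ≡ 4 (mod 13).
    Then x = 52 + 456·4 = 1876, valid modulo lcm(456, 13) = 5928: x ≡ 1876 (mod 5928).
Verify against each original: 1876 mod 3 = 1, 1876 mod 8 = 4, 1876 mod 19 = 14, 1876 mod 13 = 4.

x ≡ 1876 (mod 5928).


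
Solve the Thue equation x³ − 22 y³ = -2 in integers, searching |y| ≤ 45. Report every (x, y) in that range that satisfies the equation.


The equation is x³ - 22y³ = -2. For fixed y, x³ = 22·y³ − 2, so a solution requires the RHS to be a perfect cube.
Strategy: iterate y from -45 to 45, compute RHS = 22·y³ − 2, and check whether it is a (positive or negative) perfect cube.
Check small values of y:
  y = 0: RHS = -2 is not a perfect cube.
  y = 1: RHS = 20 is not a perfect cube.
  y = -1: RHS = -24 is not a perfect cube.
  y = 2: RHS = 174 is not a perfect cube.
  y = -2: RHS = -178 is not a perfect cube.
  y = 3: RHS = 592 is not a perfect cube.
  y = -3: RHS = -596 is not a perfect cube.
Continuing the search up to |y| = 45 finds no solutions either.
No (x, y) in the scanned range satisfies the equation.

No integer solutions with |y| ≤ 45.


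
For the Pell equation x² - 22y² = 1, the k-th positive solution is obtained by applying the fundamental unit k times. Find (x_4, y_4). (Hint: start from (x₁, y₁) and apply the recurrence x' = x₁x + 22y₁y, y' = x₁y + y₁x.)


Step 1: Find the fundamental solution (x₁, y₁) of x² - 22y² = 1.
  Expand √22 as a continued fraction. a₀ = ⌊√22⌋ = 4; iterate m_{k+1} = d_k·a_k − m_k, d_{k+1} = (22 − m_{k+1}²)/d_k, a_{k+1} = ⌊(a₀ + m_{k+1})/d_{k+1}⌋ (starting m₀ = 0, d₀ = 1), with convergents p_k = a_k·p_{k-1} + p_{k-2}, q_k = a_k·q_{k-1} + q_{k-2} (p₋₁ = 1, q₋₁ = 0):
  k = 0: a₀ = 4; p₀/q₀ = 4/1; p₀² − 22·q₀² = 16 − 22 = -6.
  k = 1: m = 4, d = 6, a = ⌊(4 + 4)/6⌋ = 1; p/q = (1·4 + 1)/(1·1 + 0) = 5/1; p² − 22·q² = 25 − 22 = 3.
  k = 2: m = 2, d = 3, a = ⌊(4 + 2)/3⌋ = 2; p/q = (2·5 + 4)/(2·1 + 1) = 14/3; p² − 22·q² = 196 − 198 = -2.
  k = 3: m = 4, d = 2, a = ⌊(4 + 4)/2⌋ = 4; p/q = (4·14 + 5)/(4·3 + 1) = 61/13; p² − 22·q² = 3721 − 3718 = 3.
  k = 4: m = 4, d = 3, a = ⌊(4 + 4)/3⌋ = 2; p/q = (2·61 + 14)/(2·13 + 3) = 136/29; p² − 22·q² = 18496 − 18502 = -6.
  k = 5: m = 2, d = 6, a = ⌊(4 + 2)/6⌋ = 1; p/q = (1·136 + 61)/(1·29 + 13) = 197/42; p² − 22·q² = 38809 − 38808 = 1.
  The first convergent with p² − 22·q² = 1 gives the fundamental solution (x₁, y₁) = (197, 42).
Step 2: Apply the recurrence (x_{n+1}, y_{n+1}) = (x₁x_n + 22y₁y_n, x₁y_n + y₁x_n) repeatedly.
  From (x_1, y_1) = (197, 42): x_2 = 197·197 + 22·42·42 = 77617; y_2 = 197·42 + 42·197 = 16548.
  From (x_2, y_2) = (77617, 16548): x_3 = 197·77617 + 22·42·16548 = 30580901; y_3 = 197·16548 + 42·77617 = 6519870.
  From (x_3, y_3) = (30580901, 6519870): x_4 = 197·30580901 + 22·42·6519870 = 12048797377; y_4 = 197·6519870 + 42·30580901 = 2568812232.
Step 3: Verify x_4² - 22·y_4² = 145173518232002080129 - 145173518232002080128 = 1 (should be 1). ✓

(x_1, y_1) = (197, 42); (x_4, y_4) = (12048797377, 2568812232).


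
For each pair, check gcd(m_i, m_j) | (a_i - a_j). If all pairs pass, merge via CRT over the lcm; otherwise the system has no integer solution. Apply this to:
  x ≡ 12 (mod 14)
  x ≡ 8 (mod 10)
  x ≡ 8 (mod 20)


Moduli 14, 10, 20 are not pairwise coprime, so CRT works modulo lcm(m_i) when all pairwise compatibility conditions hold.
Pairwise compatibility: gcd(m_i, m_j) must divide a_i - a_j for every pair.
Merge one congruence at a time:
  Start: x ≡ 12 (mod 14).
  Combine with x ≡ 8 (mod 10): gcd(14, 10) = 2; 8 - 12 = -4, which IS divisible by 2, so compatible.
    Write x = 12 + 14·t and substitute into x ≡ 8 (mod 10): 14·t ≡ 8 − 12 = -4 (mod 10).
    Divide the congruence (and modulus) by g = 2: 7·t ≡ -2 (mod 5).
    Reduce coefficients mod 5: 2·t ≡ 3 (mod 5).
    The inverse of 2 mod 5 is 3 (since 2·3 = 6 = 1·5 + 1), so t ≡ 3·3 = 9 ≡ 4 (mod 5).
    Then x = 12 + 14·4 = 68, valid modulo lcm(14, 10) = 70: x ≡ 68 (mod 70).
  Combine with x ≡ 8 (mod 20): gcd(70, 20) = 10; 8 - 68 = -60, which IS divisible by 10, so compatible.
    Write x = 68 + 70·t and substitute into x ≡ 8 (mod 20): 70·t ≡ 8 − 68 = -60 (mod 20).
    Divide the congruence (and modulus) by g = 10: 7·t ≡ -6 (mod 2).
    Reduce coefficients mod 2: 1·t ≡ 0 (mod 2).
    So t ≡ 0 (mod 2).
    Then x = 68 + 70·0 = 68, valid modulo lcm(70, 20) = 140: x ≡ 68 (mod 140).
Verify: 68 mod 14 = 12, 68 mod 10 = 8, 68 mod 20 = 8.

x ≡ 68 (mod 140).


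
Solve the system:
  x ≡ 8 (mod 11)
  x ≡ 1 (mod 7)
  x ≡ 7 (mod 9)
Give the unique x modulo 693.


Moduli 11, 7, 9 are pairwise coprime; by CRT there is a unique solution modulo M = 11 · 7 · 9 = 693.
Solve pairwise, accumulating the modulus:
  Start with x ≡ 8 (mod 11).
  Combine with x ≡ 1 (mod 7): since gcd(11, 7) = 1, we get a unique residue mod 77.
    Write x = 8 + 11·t and substitute into x ≡ 1 (mod 7): 11·t ≡ 1 − 8 = -7 (mod 7).
    Reduce coefficients mod 7: 4·t ≡ 0 (mod 7).
    The inverse of 4 mod 7 is 2 (since 4·2 = 8 = 1·7 + 1), so t ≡ 2·0 = 0 ≡ 0 (mod 7).
    Then x = 8 + 11·0 = 8, valid modulo lcm(11, 7) = 77: x ≡ 8 (mod 77).
  Combine with x ≡ 7 (mod 9): since gcd(77, 9) = 1, we get a unique residue mod 693.
    Write x = 8 + 77·t and substitute into x ≡ 7 (mod 9): 77·t ≡ 7 − 8 = -1 (mod 9).
    Reduce coefficients mod 9: 5·t ≡ 8 (mod 9).
    The inverse of 5 mod 9 is 2 (since 5·2 = 10 = 1·9 + 1), so t ≡ 2·8 = 16 ≡ 7 (mod 9).
    Then x = 8 + 77·7 = 547, valid modulo lcm(77, 9) = 693: x ≡ 547 (mod 693).
Verify: 547 mod 11 = 8 ✓, 547 mod 7 = 1 ✓, 547 mod 9 = 7 ✓.

x ≡ 547 (mod 693).


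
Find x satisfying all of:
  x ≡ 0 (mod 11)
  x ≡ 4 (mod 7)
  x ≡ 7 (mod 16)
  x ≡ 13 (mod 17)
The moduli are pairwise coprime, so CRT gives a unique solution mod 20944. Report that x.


Product of moduli M = 11 · 7 · 16 · 17 = 20944.
Merge one congruence at a time:
  Start: x ≡ 0 (mod 11).
  Combine with x ≡ 4 (mod 7); new modulus lcm = 77.
    Write x = 0 + 11·t and substitute into x ≡ 4 (mod 7): 11·t ≡ 4 − 0 = 4 (mod 7).
    Reduce coefficients mod 7: 4·t ≡ 4 (mod 7).
    The inverse of 4 mod 7 is 2 (since 4·2 = 8 = 1·7 + 1), so t ≡ 2·4 = 8 ≡ 1 (mod 7).
    Then x = 0 + 11·1 = 11, valid modulo lcm(11, 7) = 77: x ≡ 11 (mod 77).
  Combine with x ≡ 7 (mod 16); new modulus lcm = 1232.
    Write x = 11 + 77·t and substitute into x ≡ 7 (mod 16): 77·t ≡ 7 − 11 = -4 (mod 16).
    Reduce coefficients mod 16: 13·t ≡ 12 (mod 16).
    The inverse of 13 mod 16 is 5 (since 13·5 = 65 = 4·16 + 1), so t ≡ 5·12 = 60 ≡ 12 (mod 16).
    Then x = 11 + 77·12 = 935, valid modulo lcm(77, 16) = 1232: x ≡ 935 (mod 1232).
  Combine with x ≡ 13 (mod 17); new modulus lcm = 20944.
    Write x = 935 + 1232·t and substitute into x ≡ 13 (mod 17): 1232·t ≡ 13 − 935 = -922 (mod 17).
    Reduce coefficients mod 17: 8·t ≡ 13 (mod 17).
    The inverse of 8 mod 17 is 15 (since 8·15 = 120 = 7·17 + 1), so t ≡ 15·13 = 195 ≡ 8 (mod 17).
    Then x = 935 + 1232·8 = 10791, valid modulo lcm(1232, 17) = 20944: x ≡ 10791 (mod 20944).
Verify against each original: 10791 mod 11 = 0, 10791 mod 7 = 4, 10791 mod 16 = 7, 10791 mod 17 = 13.

x ≡ 10791 (mod 20944).


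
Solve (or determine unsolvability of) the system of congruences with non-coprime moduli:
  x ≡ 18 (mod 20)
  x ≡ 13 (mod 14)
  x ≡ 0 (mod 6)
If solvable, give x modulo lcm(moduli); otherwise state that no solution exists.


Moduli 20, 14, 6 are not pairwise coprime, so CRT works modulo lcm(m_i) when all pairwise compatibility conditions hold.
Pairwise compatibility: gcd(m_i, m_j) must divide a_i - a_j for every pair.
Merge one congruence at a time:
  Start: x ≡ 18 (mod 20).
  Combine with x ≡ 13 (mod 14): gcd(20, 14) = 2, and 13 - 18 = -5 is NOT divisible by 2.
    ⇒ system is inconsistent (no integer solution).

No solution (the system is inconsistent).


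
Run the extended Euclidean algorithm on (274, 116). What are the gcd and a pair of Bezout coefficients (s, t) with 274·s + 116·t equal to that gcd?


Euclidean algorithm on (274, 116) — divide until remainder is 0:
  274 = 2 · 116 + 42
  116 = 2 · 42 + 32
  42 = 1 · 32 + 10
  32 = 3 · 10 + 2
  10 = 5 · 2 + 0
gcd(274, 116) = 2.
Track Bezout coefficients alongside the remainders: start with r₀ = 274 = a·1 + b·0 (s = 1, t = 0) and r₁ = 116 = a·0 + b·1 (s = 0, t = 1); each new remainder r_{k+1} = r_{k-1} − q_k·r_k inherits s_{k+1} = s_{k-1} − q_k·s_k, t_{k+1} = t_{k-1} − q_k·t_k, so r_k = a·s_k + b·t_k at every step:
  q = 2: r = 42, s = 1 − 2·0 = 1, t = 0 − 2·1 = -2  (check: 274·1 + 116·(-2) = 42)
  q = 2: r = 32, s = 0 − 2·1 = -2, t = 1 − 2·(-2) = 5  (check: 274·(-2) + 116·5 = 32)
  q = 1: r = 10, s = 1 − 1·(-2) = 3, t = -2 − 1·5 = -7  (check: 274·3 + 116·(-7) = 10)
  q = 3: r = 2, s = -2 − 3·3 = -11, t = 5 − 3·(-7) = 26  (check: 274·(-11) + 116·26 = 2)
The row with r = 2 (the gcd) gives the Bezout coefficients s = -11, t = 26.
Result: 274 · (-11) + 116 · (26) = 2.

gcd(274, 116) = 2; s = -11, t = 26 (check: 274·(-11) + 116·26 = 2).


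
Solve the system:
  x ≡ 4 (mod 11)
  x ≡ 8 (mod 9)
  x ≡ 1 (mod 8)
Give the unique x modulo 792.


Moduli 11, 9, 8 are pairwise coprime; by CRT there is a unique solution modulo M = 11 · 9 · 8 = 792.
Solve pairwise, accumulating the modulus:
  Start with x ≡ 4 (mod 11).
  Combine with x ≡ 8 (mod 9): since gcd(11, 9) = 1, we get a unique residue mod 99.
    Write x = 4 + 11·t and substitute into x ≡ 8 (mod 9): 11·t ≡ 8 − 4 = 4 (mod 9).
    Reduce coefficients mod 9: 2·t ≡ 4 (mod 9).
    The inverse of 2 mod 9 is 5 (since 2·5 = 10 = 1·9 + 1), so t ≡ 5·4 = 20 ≡ 2 (mod 9).
    Then x = 4 + 11·2 = 26, valid modulo lcm(11, 9) = 99: x ≡ 26 (mod 99).
  Combine with x ≡ 1 (mod 8): since gcd(99, 8) = 1, we get a unique residue mod 792.
    Write x = 26 + 99·t and substitute into x ≡ 1 (mod 8): 99·t ≡ 1 − 26 = -25 (mod 8).
    Reduce coefficients mod 8: 3·t ≡ 7 (mod 8).
    The inverse of 3 mod 8 is 3 (since 3·3 = 9 = 1·8 + 1), so t ≡ 3·7 = 21 ≡ 5 (mod 8).
    Then x = 26 + 99·5 = 521, valid modulo lcm(99, 8) = 792: x ≡ 521 (mod 792).
Verify: 521 mod 11 = 4 ✓, 521 mod 9 = 8 ✓, 521 mod 8 = 1 ✓.

x ≡ 521 (mod 792).


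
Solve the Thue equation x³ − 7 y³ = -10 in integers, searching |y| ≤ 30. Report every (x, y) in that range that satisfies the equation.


The equation is x³ - 7y³ = -10. For fixed y, x³ = 7·y³ − 10, so a solution requires the RHS to be a perfect cube.
Strategy: iterate y from -30 to 30, compute RHS = 7·y³ − 10, and check whether it is a (positive or negative) perfect cube.
Check small values of y:
  y = 0: RHS = -10 is not a perfect cube.
  y = 1: RHS = -3 is not a perfect cube.
  y = -1: RHS = -17 is not a perfect cube.
  y = 2: RHS = 46 is not a perfect cube.
  y = -2: RHS = -66 is not a perfect cube.
  y = 3: RHS = 179 is not a perfect cube.
  y = -3: RHS = -199 is not a perfect cube.
Continuing the search up to |y| = 30 finds no solutions either.
No (x, y) in the scanned range satisfies the equation.

No integer solutions with |y| ≤ 30.


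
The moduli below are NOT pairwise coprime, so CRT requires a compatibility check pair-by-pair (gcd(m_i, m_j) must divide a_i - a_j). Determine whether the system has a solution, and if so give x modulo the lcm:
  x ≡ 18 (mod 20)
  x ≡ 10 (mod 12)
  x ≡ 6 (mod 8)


Moduli 20, 12, 8 are not pairwise coprime, so CRT works modulo lcm(m_i) when all pairwise compatibility conditions hold.
Pairwise compatibility: gcd(m_i, m_j) must divide a_i - a_j for every pair.
Merge one congruence at a time:
  Start: x ≡ 18 (mod 20).
  Combine with x ≡ 10 (mod 12): gcd(20, 12) = 4; 10 - 18 = -8, which IS divisible by 4, so compatible.
    Write x = 18 + 20·t and substitute into x ≡ 10 (mod 12): 20·t ≡ 10 − 18 = -8 (mod 12).
    Divide the congruence (and modulus) by g = 4: 5·t ≡ -2 (mod 3).
    Reduce coefficients mod 3: 2·t ≡ 1 (mod 3).
    The inverse of 2 mod 3 is 2 (since 2·2 = 4 = 1·3 + 1), so t ≡ 2·1 = 2 ≡ 2 (mod 3).
    Then x = 18 + 20·2 = 58, valid modulo lcm(20, 12) = 60: x ≡ 58 (mod 60).
  Combine with x ≡ 6 (mod 8): gcd(60, 8) = 4; 6 - 58 = -52, which IS divisible by 4, so compatible.
    Write x = 58 + 60·t and substitute into x ≡ 6 (mod 8): 60·t ≡ 6 − 58 = -52 (mod 8).
    Divide the congruence (and modulus) by g = 4: 15·t ≡ -13 (mod 2).
    Reduce coefficients mod 2: 1·t ≡ 1 (mod 2).
    So t ≡ 1 (mod 2).
    Then x = 58 + 60·1 = 118, valid modulo lcm(60, 8) = 120: x ≡ 118 (mod 120).
Verify: 118 mod 20 = 18, 118 mod 12 = 10, 118 mod 8 = 6.

x ≡ 118 (mod 120).


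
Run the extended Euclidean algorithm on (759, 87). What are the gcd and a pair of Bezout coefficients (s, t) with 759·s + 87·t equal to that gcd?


Euclidean algorithm on (759, 87) — divide until remainder is 0:
  759 = 8 · 87 + 63
  87 = 1 · 63 + 24
  63 = 2 · 24 + 15
  24 = 1 · 15 + 9
  15 = 1 · 9 + 6
  9 = 1 · 6 + 3
  6 = 2 · 3 + 0
gcd(759, 87) = 3.
Track Bezout coefficients alongside the remainders: start with r₀ = 759 = a·1 + b·0 (s = 1, t = 0) and r₁ = 87 = a·0 + b·1 (s = 0, t = 1); each new remainder r_{k+1} = r_{k-1} − q_k·r_k inherits s_{k+1} = s_{k-1} − q_k·s_k, t_{k+1} = t_{k-1} − q_k·t_k, so r_k = a·s_k + b·t_k at every step:
  q = 8: r = 63, s = 1 − 8·0 = 1, t = 0 − 8·1 = -8  (check: 759·1 + 87·(-8) = 63)
  q = 1: r = 24, s = 0 − 1·1 = -1, t = 1 − 1·(-8) = 9  (check: 759·(-1) + 87·9 = 24)
  q = 2: r = 15, s = 1 − 2·(-1) = 3, t = -8 − 2·9 = -26  (check: 759·3 + 87·(-26) = 15)
  q = 1: r = 9, s = -1 − 1·3 = -4, t = 9 − 1·(-26) = 35  (check: 759·(-4) + 87·35 = 9)
  q = 1: r = 6, s = 3 − 1·(-4) = 7, t = -26 − 1·35 = -61  (check: 759·7 + 87·(-61) = 6)
  q = 1: r = 3, s = -4 − 1·7 = -11, t = 35 − 1·(-61) = 96  (check: 759·(-11) + 87·96 = 3)
The row with r = 3 (the gcd) gives the Bezout coefficients s = -11, t = 96.
Result: 759 · (-11) + 87 · (96) = 3.

gcd(759, 87) = 3; s = -11, t = 96 (check: 759·(-11) + 87·96 = 3).


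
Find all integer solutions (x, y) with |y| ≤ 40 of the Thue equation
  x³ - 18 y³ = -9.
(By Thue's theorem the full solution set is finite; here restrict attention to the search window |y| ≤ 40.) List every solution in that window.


The equation is x³ - 18y³ = -9. For fixed y, x³ = 18·y³ − 9, so a solution requires the RHS to be a perfect cube.
Strategy: iterate y from -40 to 40, compute RHS = 18·y³ − 9, and check whether it is a (positive or negative) perfect cube.
Check small values of y:
  y = 0: RHS = -9 is not a perfect cube.
  y = 1: RHS = 9 is not a perfect cube.
  y = -1: RHS = -27 = (-3)³ ⇒ x = -3 works.
  y = 2: RHS = 135 is not a perfect cube.
  y = -2: RHS = -153 is not a perfect cube.
  y = 3: RHS = 477 is not a perfect cube.
  y = -3: RHS = -495 is not a perfect cube.
Continuing the search up to |y| = 40 finds no further solutions beyond those listed.
Collected solutions: (-3, -1).

Solutions (with |y| ≤ 40): (-3, -1).


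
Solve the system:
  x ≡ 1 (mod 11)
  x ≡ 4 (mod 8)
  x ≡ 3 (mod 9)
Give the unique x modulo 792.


Moduli 11, 8, 9 are pairwise coprime; by CRT there is a unique solution modulo M = 11 · 8 · 9 = 792.
Solve pairwise, accumulating the modulus:
  Start with x ≡ 1 (mod 11).
  Combine with x ≡ 4 (mod 8): since gcd(11, 8) = 1, we get a unique residue mod 88.
    Write x = 1 + 11·t and substitute into x ≡ 4 (mod 8): 11·t ≡ 4 − 1 = 3 (mod 8).
    Reduce coefficients mod 8: 3·t ≡ 3 (mod 8).
    The inverse of 3 mod 8 is 3 (since 3·3 = 9 = 1·8 + 1), so t ≡ 3·3 = 9 ≡ 1 (mod 8).
    Then x = 1 + 11·1 = 12, valid modulo lcm(11, 8) = 88: x ≡ 12 (mod 88).
  Combine with x ≡ 3 (mod 9): since gcd(88, 9) = 1, we get a unique residue mod 792.
    Write x = 12 + 88·t and substitute into x ≡ 3 (mod 9): 88·t ≡ 3 − 12 = -9 (mod 9).
    Reduce coefficients mod 9: 7·t ≡ 0 (mod 9).
    The inverse of 7 mod 9 is 4 (since 7·4 = 28 = 3·9 + 1), so t ≡ 4·0 = 0 ≡ 0 (mod 9).
    Then x = 12 + 88·0 = 12, valid modulo lcm(88, 9) = 792: x ≡ 12 (mod 792).
Verify: 12 mod 11 = 1 ✓, 12 mod 8 = 4 ✓, 12 mod 9 = 3 ✓.

x ≡ 12 (mod 792).


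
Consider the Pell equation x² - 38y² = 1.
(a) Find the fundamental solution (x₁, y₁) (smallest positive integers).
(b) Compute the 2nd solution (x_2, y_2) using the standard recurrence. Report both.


Step 1: Find the fundamental solution (x₁, y₁) of x² - 38y² = 1.
  Expand √38 as a continued fraction. a₀ = ⌊√38⌋ = 6; iterate m_{k+1} = d_k·a_k − m_k, d_{k+1} = (38 − m_{k+1}²)/d_k, a_{k+1} = ⌊(a₀ + m_{k+1})/d_{k+1}⌋ (starting m₀ = 0, d₀ = 1), with convergents p_k = a_k·p_{k-1} + p_{k-2}, q_k = a_k·q_{k-1} + q_{k-2} (p₋₁ = 1, q₋₁ = 0):
  k = 0: a₀ = 6; p₀/q₀ = 6/1; p₀² − 38·q₀² = 36 − 38 = -2.
  k = 1: m = 6, d = 2, a = ⌊(6 + 6)/2⌋ = 6; p/q = (6·6 + 1)/(6·1 + 0) = 37/6; p² − 38·q² = 1369 − 1368 = 1.
  The first convergent with p² − 38·q² = 1 gives the fundamental solution (x₁, y₁) = (37, 6).
Step 2: Apply the recurrence (x_{n+1}, y_{n+1}) = (x₁x_n + 38y₁y_n, x₁y_n + y₁x_n) repeatedly.
  From (x_1, y_1) = (37, 6): x_2 = 37·37 + 38·6·6 = 2737; y_2 = 37·6 + 6·37 = 444.
Step 3: Verify x_2² - 38·y_2² = 7491169 - 7491168 = 1 (should be 1). ✓

(x_1, y_1) = (37, 6); (x_2, y_2) = (2737, 444).


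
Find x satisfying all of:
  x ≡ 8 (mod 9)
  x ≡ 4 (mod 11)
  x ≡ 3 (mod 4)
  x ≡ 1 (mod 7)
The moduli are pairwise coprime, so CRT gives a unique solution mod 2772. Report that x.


Product of moduli M = 9 · 11 · 4 · 7 = 2772.
Merge one congruence at a time:
  Start: x ≡ 8 (mod 9).
  Combine with x ≡ 4 (mod 11); new modulus lcm = 99.
    Write x = 8 + 9·t and substitute into x ≡ 4 (mod 11): 9·t ≡ 4 − 8 = -4 (mod 11).
    Reduce coefficients mod 11: 9·t ≡ 7 (mod 11).
    The inverse of 9 mod 11 is 5 (since 9·5 = 45 = 4·11 + 1), so t ≡ 5·7 = 35 ≡ 2 (mod 11).
    Then x = 8 + 9·2 = 26, valid modulo lcm(9, 11) = 99: x ≡ 26 (mod 99).
  Combine with x ≡ 3 (mod 4); new modulus lcm = 396.
    Write x = 26 + 99·t and substitute into x ≡ 3 (mod 4): 99·t ≡ 3 − 26 = -23 (mod 4).
    Reduce coefficients mod 4: 3·t ≡ 1 (mod 4).
    The inverse of 3 mod 4 is 3 (since 3·3 = 9 = 2·4 + 1), so t ≡ 3·1 = 3 ≡ 3 (mod 4).
    Then x = 26 + 99·3 = 323, valid modulo lcm(99, 4) = 396: x ≡ 323 (mod 396).
  Combine with x ≡ 1 (mod 7); new modulus lcm = 2772.
    Write x = 323 + 396·t and substitute into x ≡ 1 (mod 7): 396·t ≡ 1 − 323 = -322 (mod 7).
    Reduce coefficients mod 7: 4·t ≡ 0 (mod 7).
    The inverse of 4 mod 7 is 2 (since 4·2 = 8 = 1·7 + 1), so t ≡ 2·0 = 0 ≡ 0 (mod 7).
    Then x = 323 + 396·0 = 323, valid modulo lcm(396, 7) = 2772: x ≡ 323 (mod 2772).
Verify against each original: 323 mod 9 = 8, 323 mod 11 = 4, 323 mod 4 = 3, 323 mod 7 = 1.

x ≡ 323 (mod 2772).


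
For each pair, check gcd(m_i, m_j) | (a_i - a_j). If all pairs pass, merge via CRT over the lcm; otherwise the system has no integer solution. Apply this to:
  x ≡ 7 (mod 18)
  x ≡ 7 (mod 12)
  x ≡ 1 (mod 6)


Moduli 18, 12, 6 are not pairwise coprime, so CRT works modulo lcm(m_i) when all pairwise compatibility conditions hold.
Pairwise compatibility: gcd(m_i, m_j) must divide a_i - a_j for every pair.
Merge one congruence at a time:
  Start: x ≡ 7 (mod 18).
  Combine with x ≡ 7 (mod 12): gcd(18, 12) = 6; 7 - 7 = 0, which IS divisible by 6, so compatible.
    Write x = 7 + 18·t and substitute into x ≡ 7 (mod 12): 18·t ≡ 7 − 7 = 0 (mod 12).
    Divide the congruence (and modulus) by g = 6: 3·t ≡ 0 (mod 2).
    Reduce coefficients mod 2: 1·t ≡ 0 (mod 2).
    So t ≡ 0 (mod 2).
    Then x = 7 + 18·0 = 7, valid modulo lcm(18, 12) = 36: x ≡ 7 (mod 36).
  Combine with x ≡ 1 (mod 6): gcd(36, 6) = 6; 1 - 7 = -6, which IS divisible by 6, so compatible.
    Write x = 7 + 36·t and substitute into x ≡ 1 (mod 6): 36·t ≡ 1 − 7 = -6 (mod 6).
    Divide the congruence (and modulus) by g = 6: 6·t ≡ -1 (mod 1).
    Modulo 1 every t works; take t = 0.
    Then x = 7 + 36·0 = 7, valid modulo lcm(36, 6) = 36: x ≡ 7 (mod 36).
Verify: 7 mod 18 = 7, 7 mod 12 = 7, 7 mod 6 = 1.

x ≡ 7 (mod 36).
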